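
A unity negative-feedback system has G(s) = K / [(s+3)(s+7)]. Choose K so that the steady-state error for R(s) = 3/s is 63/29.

G(s) has no factors of s in the denominator, so the system is type 0.
K_p = lim_{s→0} G(s) = K / (3·7) = (1/21)·K.
e_ss = 3/(1 + K_p) = 63/29 ⇒ 1 + (1/21)·K = 29/21 ⇒ K = 8.

8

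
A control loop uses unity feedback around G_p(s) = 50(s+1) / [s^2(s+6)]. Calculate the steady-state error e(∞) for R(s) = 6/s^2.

0

Two free integrators in G_p(s): this is a type 2 system.
K_v = ∞ for a type-2 system; e_ss to a ramp is zero.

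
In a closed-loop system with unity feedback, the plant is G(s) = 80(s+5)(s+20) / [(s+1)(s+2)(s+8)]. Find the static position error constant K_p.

500

The open loop has no poles at the origin → type 0 system.
K_p = lim_{s→0} G(s) = 80·5·20 / (1·2·8) = 500.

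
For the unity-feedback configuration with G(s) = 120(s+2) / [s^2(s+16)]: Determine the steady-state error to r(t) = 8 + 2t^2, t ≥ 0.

Two free integrators in G(s): this is a type 2 system. Treating each term separately:
  • 8: tracked with zero error.
  • 2t^2: e_ss = 4/K_a with K_a=15 → 4/15.
Total e_ss = 4/15.

4/15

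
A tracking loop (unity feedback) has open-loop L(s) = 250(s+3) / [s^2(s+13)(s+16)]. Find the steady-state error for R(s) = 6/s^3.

1.664

Two free integrators in L(s): this is a type 2 system.
K_a = lim_{s→0} s^2·L(s) = 250·3 / (13·16) = 375/104.
r(t) = 3t^2 gives R(s) = 6/s^3.
e_ss = 6/K_a = 6/(375/104) = 1.664.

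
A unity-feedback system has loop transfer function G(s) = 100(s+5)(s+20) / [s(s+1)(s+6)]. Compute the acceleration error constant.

0

System type = 1 (one pole at s=0).
K_a = lim_{s→0} s^2·G(s) = 0 (the extra factor of s kills the finite limit).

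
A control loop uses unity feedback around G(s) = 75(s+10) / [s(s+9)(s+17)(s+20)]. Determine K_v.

One free integrator in G(s): this is a type 1 system.
K_v = lim_{s→0} s·G(s) = 75·10 / (9·17·20) = 25/102.

25/102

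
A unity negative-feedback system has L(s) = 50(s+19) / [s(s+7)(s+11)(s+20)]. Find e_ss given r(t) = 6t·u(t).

One free integrator in L(s): this is a type 1 system.
K_v = lim_{s→0} s·L(s) = 50·19 / (7·11·20) = 95/154.
e_ss = 6/K_v = 6/(95/154) = 924/95.

924/95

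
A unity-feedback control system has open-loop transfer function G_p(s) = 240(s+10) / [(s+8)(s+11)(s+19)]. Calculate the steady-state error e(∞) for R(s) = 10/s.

System type = 0 (no poles at s=0).
K_p = lim_{s→0} G_p(s) = 240·10 / (8·11·19) = 300/209.
e_ss = 10/(1 + K_p) = 10/(509/209) = 2090/509.

2090/509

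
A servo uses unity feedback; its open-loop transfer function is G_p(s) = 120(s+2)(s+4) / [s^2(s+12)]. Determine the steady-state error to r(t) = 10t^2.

Two free integrators in G_p(s): this is a type 2 system.
K_a = lim_{s→0} s^2·G_p(s) = 120·2·4 / (12) = 80.
r(t) = 10t^2 gives R(s) = 20/s^3.
e_ss = 20/K_a = 20/80 = 0.25.

0.25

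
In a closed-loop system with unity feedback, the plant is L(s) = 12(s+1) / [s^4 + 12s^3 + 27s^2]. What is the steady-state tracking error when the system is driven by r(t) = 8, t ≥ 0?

0

Lowest-order denominator term is 27s^2, so the open loop has 2 poles at the origin → type 2 system.
K_p = ∞ for a type-2 system; e_ss to a step is zero.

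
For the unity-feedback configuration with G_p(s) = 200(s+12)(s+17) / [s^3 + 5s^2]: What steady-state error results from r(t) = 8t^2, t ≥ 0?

1/510

Lowest-order denominator term is 5s^2, so the open loop has 2 poles at the origin → type 2 system.
K_a = lim_{s→0} s^2·G_p(s) = 200·12·17 / 5 = 8160.
r(t) = 8t^2 gives R(s) = 16/s^3.
e_ss = 16/K_a = 16/8160 = 1/510.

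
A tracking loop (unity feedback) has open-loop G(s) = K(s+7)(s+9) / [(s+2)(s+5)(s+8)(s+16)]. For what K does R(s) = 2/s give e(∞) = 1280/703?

2

The open loop has no poles at the origin → type 0 system.
K_p = lim_{s→0} G(s) = K·7·9 / (2·5·8·16) = (63/1280)·K.
e_ss = 2/(1 + K_p) = 1280/703 ⇒ 1 + (63/1280)·K = 703/640 ⇒ K = 2.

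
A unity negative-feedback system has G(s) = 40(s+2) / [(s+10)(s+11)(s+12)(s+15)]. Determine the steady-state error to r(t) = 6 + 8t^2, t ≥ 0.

infinity

The open loop has no poles at the origin → type 0 system. By superposition:
  • 6: e_ss = 6/(1+K_p) with K_p=2/495 → 2970/497.
  • 8t^2: a type-0 system cannot track it, e_ss → ∞.
The unbounded component dominates.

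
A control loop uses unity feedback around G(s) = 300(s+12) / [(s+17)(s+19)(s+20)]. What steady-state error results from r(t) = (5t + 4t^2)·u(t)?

System type = 0 (no poles at s=0). By superposition:
  • 5t: a type-0 system cannot track it, e_ss → ∞.
  • 4t^2: a type-0 system cannot track it, e_ss → ∞.
The unbounded component dominates.

infinity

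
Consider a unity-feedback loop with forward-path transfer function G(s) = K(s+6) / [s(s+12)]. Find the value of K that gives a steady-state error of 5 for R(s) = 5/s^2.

2

System type = 1 (one pole at s=0).
K_v = lim_{s→0} s·G(s) = K·6 / (12) = 0.5·K.
e_ss = 5/K_v = 5 ⇒ K_v = 1 ⇒ K = 1/0.5 = 2.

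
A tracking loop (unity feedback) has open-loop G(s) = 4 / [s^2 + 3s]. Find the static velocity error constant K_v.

Factoring s from the denominator leaves a polynomial with constant term 3, so the system is type 1.
K_v = lim_{s→0} s·G(s) = 4 / 3 = 4/3.

4/3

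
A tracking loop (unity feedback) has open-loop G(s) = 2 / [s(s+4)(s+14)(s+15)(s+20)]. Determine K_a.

G(s) has one factor of s in the denominator, so the system is type 1.
K_a = lim_{s→0} s^2·G(s) = 0 (the extra factor of s kills the finite limit).

0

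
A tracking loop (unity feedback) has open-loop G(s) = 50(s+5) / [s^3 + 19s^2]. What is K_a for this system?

250/19

Factoring s^2 from the denominator leaves a polynomial with constant term 19, so the system is type 2.
K_a = lim_{s→0} s^2·G(s) = 50·5 / 19 = 250/19.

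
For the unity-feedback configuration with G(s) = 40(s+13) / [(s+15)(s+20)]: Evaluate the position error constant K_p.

26/15

No free integrators in G(s): this is a type 0 system.
K_p = lim_{s→0} G(s) = 40·13 / (15·20) = 26/15.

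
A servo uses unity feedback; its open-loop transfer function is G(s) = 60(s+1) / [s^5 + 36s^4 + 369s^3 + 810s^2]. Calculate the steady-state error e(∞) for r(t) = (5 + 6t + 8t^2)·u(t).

Lowest-order denominator term is 810s^2, so the open loop has 2 poles at the origin → type 2 system. Treating each term separately:
  • 5: tracked with zero error.
  • 6t: tracked with zero error.
  • 8t^2: e_ss = 16/K_a with K_a=2/27 → 216.
Total e_ss = 216.

216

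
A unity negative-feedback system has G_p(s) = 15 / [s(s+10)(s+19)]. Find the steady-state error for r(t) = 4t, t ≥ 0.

152/3

G_p(s) has one factor of s in the denominator, so the system is type 1.
K_v = lim_{s→0} s·G_p(s) = 15 / (10·19) = 3/38.
e_ss = 4/K_v = 4/(3/38) = 152/3.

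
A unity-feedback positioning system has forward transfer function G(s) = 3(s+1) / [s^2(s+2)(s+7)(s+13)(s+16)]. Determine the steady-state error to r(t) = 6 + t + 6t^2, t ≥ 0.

System type = 2 (two poles at s=0). Taking each input component in turn:
  • 6: tracked with zero error.
  • t: tracked with zero error.
  • 6t^2: e_ss = 12/K_a with K_a=3/2912 → 11648.
Total e_ss = 11648.

11648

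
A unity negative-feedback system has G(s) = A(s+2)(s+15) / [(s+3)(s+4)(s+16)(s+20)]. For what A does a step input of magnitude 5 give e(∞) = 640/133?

5

The open loop has no poles at the origin → type 0 system.
K_p = lim_{s→0} G(s) = A·2·15 / (3·4·16·20) = (1/128)·A.
e_ss = 5/(1 + K_p) = 640/133 ⇒ 1 + (1/128)·A = 133/128 ⇒ A = 5.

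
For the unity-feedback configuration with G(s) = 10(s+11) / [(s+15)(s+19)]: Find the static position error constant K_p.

No free integrators in G(s): this is a type 0 system.
K_p = lim_{s→0} G(s) = 10·11 / (15·19) = 22/57.

22/57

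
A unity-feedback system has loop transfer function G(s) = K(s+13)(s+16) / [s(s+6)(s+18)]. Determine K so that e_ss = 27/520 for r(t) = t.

10

G(s) has one factor of s in the denominator, so the system is type 1.
K_v = lim_{s→0} s·G(s) = K·13·16 / (6·18) = (52/27)·K.
e_ss = 1/K_v = 27/520 ⇒ K_v = 520/27 ⇒ K = (520/27)/(52/27) = 10.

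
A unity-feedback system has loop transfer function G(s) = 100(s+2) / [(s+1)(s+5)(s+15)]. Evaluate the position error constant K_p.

G(s) has no factors of s in the denominator, so the system is type 0.
K_p = lim_{s→0} G(s) = 100·2 / (1·5·15) = 8/3.

8/3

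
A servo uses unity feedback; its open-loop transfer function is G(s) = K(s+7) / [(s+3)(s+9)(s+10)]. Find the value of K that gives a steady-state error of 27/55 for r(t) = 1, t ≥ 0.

System type = 0 (no poles at s=0).
K_p = lim_{s→0} G(s) = K·7 / (3·9·10) = (7/270)·K.
e_ss = 1/(1 + K_p) = 27/55 ⇒ 1 + (7/270)·K = 55/27 ⇒ K = 40.

40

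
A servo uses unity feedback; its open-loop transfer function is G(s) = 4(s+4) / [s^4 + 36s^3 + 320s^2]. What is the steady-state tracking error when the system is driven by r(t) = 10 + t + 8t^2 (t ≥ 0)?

Factoring s^2 from the denominator leaves a polynomial with constant term 320, so the system is type 2. By superposition:
  • 10: tracked with zero error.
  • t: tracked with zero error.
  • 8t^2: e_ss = 16/K_a with K_a=0.05 → 320.
Total e_ss = 320.

320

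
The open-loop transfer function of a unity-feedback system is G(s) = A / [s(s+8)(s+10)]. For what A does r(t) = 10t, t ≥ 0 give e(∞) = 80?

10

System type = 1 (one pole at s=0).
K_v = lim_{s→0} s·G(s) = A / (8·10) = 0.0125·A.
e_ss = 10/K_v = 80 ⇒ K_v = 0.125 ⇒ A = 0.125/0.0125 = 10.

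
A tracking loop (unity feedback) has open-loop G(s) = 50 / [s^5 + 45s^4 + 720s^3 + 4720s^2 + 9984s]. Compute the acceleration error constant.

0

Lowest-order denominator term is 9984s, so the open loop has 1 pole at the origin → type 1 system.
K_a = lim_{s→0} s^2·G(s) = 0 (the extra factor of s kills the finite limit).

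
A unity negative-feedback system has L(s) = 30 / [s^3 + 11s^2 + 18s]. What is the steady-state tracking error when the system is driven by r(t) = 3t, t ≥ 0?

1.8

Lowest-order denominator term is 18s, so the open loop has 1 pole at the origin → type 1 system.
K_v = lim_{s→0} s·L(s) = 30 / 18 = 5/3.
e_ss = 3/K_v = 3/(5/3) = 1.8.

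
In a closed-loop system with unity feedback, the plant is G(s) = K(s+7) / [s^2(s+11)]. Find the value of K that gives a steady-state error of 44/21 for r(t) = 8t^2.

The open loop has two poles at the origin → type 2 system.
K_a = lim_{s→0} s^2·G(s) = K·7 / (11) = (7/11)·K.
e_ss = 16/K_a = 44/21 ⇒ K_a = 84/11 ⇒ K = (84/11)/(7/11) = 12.

12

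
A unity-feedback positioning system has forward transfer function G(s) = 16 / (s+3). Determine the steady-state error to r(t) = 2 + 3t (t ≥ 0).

G(s) has no factors of s in the denominator, so the system is type 0. By superposition:
  • 2: e_ss = 2/(1+K_p) with K_p=16/3 → 6/19.
  • 3t: a type-0 system cannot track it, e_ss → ∞.
The unbounded component dominates.

infinity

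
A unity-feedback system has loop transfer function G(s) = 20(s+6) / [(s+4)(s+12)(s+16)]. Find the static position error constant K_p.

G(s) has no factors of s in the denominator, so the system is type 0.
K_p = lim_{s→0} G(s) = 20·6 / (4·12·16) = 5/32.

5/32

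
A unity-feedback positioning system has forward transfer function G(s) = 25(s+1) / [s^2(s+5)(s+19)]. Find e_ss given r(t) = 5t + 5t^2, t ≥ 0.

38

G(s) has two factors of s in the denominator, so the system is type 2. Taking each input component in turn:
  • 5t: tracked with zero error.
  • 5t^2: e_ss = 10/K_a with K_a=5/19 → 38.
Total e_ss = 38.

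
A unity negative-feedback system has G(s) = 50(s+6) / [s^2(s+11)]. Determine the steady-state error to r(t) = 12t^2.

System type = 2 (two poles at s=0).
K_a = lim_{s→0} s^2·G(s) = 50·6 / (11) = 300/11.
r(t) = 12t^2 gives R(s) = 24/s^3.
e_ss = 24/K_a = 24/(300/11) = 0.88.

0.88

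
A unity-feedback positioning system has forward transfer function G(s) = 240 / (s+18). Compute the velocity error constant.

0

No free integrators in G(s): this is a type 0 system.
K_v = lim_{s→0} s·G(s) = 0 (the extra factor of s kills the finite limit).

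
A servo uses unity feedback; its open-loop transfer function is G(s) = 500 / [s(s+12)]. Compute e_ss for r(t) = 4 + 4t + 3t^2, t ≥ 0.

One free integrator in G(s): this is a type 1 system. Taking each input component in turn:
  • 4: tracked with zero error.
  • 4t: e_ss = 4/K_v with K_v=125/3 → 0.096.
  • 3t^2: a type-1 system cannot track it, e_ss → ∞.
The unbounded component dominates.

infinity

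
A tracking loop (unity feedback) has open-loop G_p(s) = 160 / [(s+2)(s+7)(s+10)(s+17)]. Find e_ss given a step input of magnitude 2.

System type = 0 (no poles at s=0).
K_p = lim_{s→0} G_p(s) = 160 / (2·7·10·17) = 8/119.
e_ss = 2/(1 + K_p) = 2/(127/119) = 238/127.

238/127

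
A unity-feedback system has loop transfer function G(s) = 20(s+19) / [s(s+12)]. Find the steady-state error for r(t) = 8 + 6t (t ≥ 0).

System type = 1 (one pole at s=0). Taking each input component in turn:
  • 8: tracked with zero error.
  • 6t: e_ss = 6/K_v with K_v=95/3 → 18/95.
Total e_ss = 18/95.

18/95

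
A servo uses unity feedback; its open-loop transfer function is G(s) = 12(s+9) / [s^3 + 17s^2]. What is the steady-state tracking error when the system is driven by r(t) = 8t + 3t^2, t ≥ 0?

17/18

Factoring s^2 from the denominator leaves a polynomial with constant term 17, so the system is type 2. Treating each term separately:
  • 8t: tracked with zero error.
  • 3t^2: e_ss = 6/K_a with K_a=108/17 → 17/18.
Total e_ss = 17/18.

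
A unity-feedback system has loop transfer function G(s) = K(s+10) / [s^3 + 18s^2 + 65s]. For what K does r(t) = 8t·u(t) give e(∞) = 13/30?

120

Lowest-order denominator term is 65s, so the open loop has 1 pole at the origin → type 1 system.
K_v = lim_{s→0} s·G(s) = K·10 / 65 = (2/13)·K.
e_ss = 8/K_v = 13/30 ⇒ K_v = 240/13 ⇒ K = (240/13)/(2/13) = 120.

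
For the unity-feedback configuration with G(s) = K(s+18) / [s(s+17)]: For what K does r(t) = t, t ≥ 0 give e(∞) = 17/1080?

One free integrator in G(s): this is a type 1 system.
K_v = lim_{s→0} s·G(s) = K·18 / (17) = (18/17)·K.
e_ss = 1/K_v = 17/1080 ⇒ K_v = 1080/17 ⇒ K = (1080/17)/(18/17) = 60.

60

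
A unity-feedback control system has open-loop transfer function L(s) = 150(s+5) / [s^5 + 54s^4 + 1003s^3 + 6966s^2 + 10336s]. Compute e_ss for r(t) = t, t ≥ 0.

5168/375

Lowest-order denominator term is 10336s, so the open loop has 1 pole at the origin → type 1 system.
K_v = lim_{s→0} s·L(s) = 150·5 / 10336 = 375/5168.
e_ss = 1/K_v = 1/(375/5168) = 5168/375.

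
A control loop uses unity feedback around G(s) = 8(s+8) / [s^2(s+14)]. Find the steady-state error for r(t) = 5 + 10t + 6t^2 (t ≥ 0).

2.625

System type = 2 (two poles at s=0). By superposition:
  • 5: tracked with zero error.
  • 10t: tracked with zero error.
  • 6t^2: e_ss = 12/K_a with K_a=32/7 → 2.625.
Total e_ss = 2.625.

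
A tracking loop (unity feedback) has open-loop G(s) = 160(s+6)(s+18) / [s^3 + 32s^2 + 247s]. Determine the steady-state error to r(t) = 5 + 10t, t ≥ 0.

Lowest-order denominator term is 247s, so the open loop has 1 pole at the origin → type 1 system. Taking each input component in turn:
  • 5: tracked with zero error.
  • 10t: e_ss = 10/K_v with K_v=17280/247 → 247/1728.
Total e_ss = 247/1728.

247/1728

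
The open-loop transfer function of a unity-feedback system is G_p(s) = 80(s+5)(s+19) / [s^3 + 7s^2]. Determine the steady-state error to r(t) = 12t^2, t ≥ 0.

21/950

Factoring s^2 from the denominator leaves a polynomial with constant term 7, so the system is type 2.
K_a = lim_{s→0} s^2·G_p(s) = 80·5·19 / 7 = 7600/7.
r(t) = 12t^2 gives R(s) = 24/s^3.
e_ss = 24/K_a = 24/(7600/7) = 21/950.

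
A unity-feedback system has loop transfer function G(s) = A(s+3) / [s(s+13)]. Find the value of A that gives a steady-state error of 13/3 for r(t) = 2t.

One free integrator in G(s): this is a type 1 system.
K_v = lim_{s→0} s·G(s) = A·3 / (13) = (3/13)·A.
e_ss = 2/K_v = 13/3 ⇒ K_v = 6/13 ⇒ A = (6/13)/(3/13) = 2.

2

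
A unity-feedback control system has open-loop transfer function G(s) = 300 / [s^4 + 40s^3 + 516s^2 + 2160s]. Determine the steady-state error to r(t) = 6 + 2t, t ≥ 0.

Factoring s from the denominator leaves a polynomial with constant term 2160, so the system is type 1. By superposition:
  • 6: tracked with zero error.
  • 2t: e_ss = 2/K_v with K_v=5/36 → 14.4.
Total e_ss = 14.4.

14.4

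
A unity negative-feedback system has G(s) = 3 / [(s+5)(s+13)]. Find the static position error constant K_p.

The open loop has no poles at the origin → type 0 system.
K_p = lim_{s→0} G(s) = 3 / (5·13) = 3/65.

3/65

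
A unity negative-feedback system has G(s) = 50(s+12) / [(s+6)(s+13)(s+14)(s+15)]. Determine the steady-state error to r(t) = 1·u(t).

273/283

No free integrators in G(s): this is a type 0 system.
K_p = lim_{s→0} G(s) = 50·12 / (6·13·14·15) = 10/273.
e_ss = 1/(1 + K_p) = 1/(283/273) = 273/283.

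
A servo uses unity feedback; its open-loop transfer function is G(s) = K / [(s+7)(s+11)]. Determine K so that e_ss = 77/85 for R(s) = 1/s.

8

G(s) has no factors of s in the denominator, so the system is type 0.
K_p = lim_{s→0} G(s) = K / (7·11) = (1/77)·K.
e_ss = 1/(1 + K_p) = 77/85 ⇒ 1 + (1/77)·K = 85/77 ⇒ K = 8.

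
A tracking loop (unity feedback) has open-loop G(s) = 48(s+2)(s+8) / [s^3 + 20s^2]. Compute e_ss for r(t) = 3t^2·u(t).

5/32

Factoring s^2 from the denominator leaves a polynomial with constant term 20, so the system is type 2.
K_a = lim_{s→0} s^2·G(s) = 48·2·8 / 20 = 38.4.
r(t) = 3t^2 gives R(s) = 6/s^3.
e_ss = 6/K_a = 6/38.4 = 5/32.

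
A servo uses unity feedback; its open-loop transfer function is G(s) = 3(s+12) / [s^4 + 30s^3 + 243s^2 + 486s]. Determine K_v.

2/27

Factoring s from the denominator leaves a polynomial with constant term 486, so the system is type 1.
K_v = lim_{s→0} s·G(s) = 3·12 / 486 = 2/27.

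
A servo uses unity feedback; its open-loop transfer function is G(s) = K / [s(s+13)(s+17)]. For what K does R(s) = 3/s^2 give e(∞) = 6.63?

System type = 1 (one pole at s=0).
K_v = lim_{s→0} s·G(s) = K / (13·17) = (1/221)·K.
e_ss = 3/K_v = 6.63 ⇒ K_v = 100/221 ⇒ K = (100/221)/(1/221) = 100.

100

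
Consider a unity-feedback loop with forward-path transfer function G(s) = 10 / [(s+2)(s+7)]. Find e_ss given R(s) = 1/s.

7/12

The open loop has no poles at the origin → type 0 system.
K_p = lim_{s→0} G(s) = 10 / (2·7) = 5/7.
e_ss = 1/(1 + K_p) = 1/(12/7) = 7/12.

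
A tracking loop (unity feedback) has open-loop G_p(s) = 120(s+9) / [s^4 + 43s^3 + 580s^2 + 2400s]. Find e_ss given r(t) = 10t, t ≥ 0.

Factoring s from the denominator leaves a polynomial with constant term 2400, so the system is type 1.
K_v = lim_{s→0} s·G_p(s) = 120·9 / 2400 = 0.45.
e_ss = 10/K_v = 10/0.45 = 200/9.

200/9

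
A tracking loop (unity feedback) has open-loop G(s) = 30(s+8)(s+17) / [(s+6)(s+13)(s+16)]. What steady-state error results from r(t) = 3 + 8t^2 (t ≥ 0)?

System type = 0 (no poles at s=0). Taking each input component in turn:
  • 3: e_ss = 3/(1+K_p) with K_p=85/26 → 26/37.
  • 8t^2: a type-0 system cannot track it, e_ss → ∞.
The unbounded component dominates.

infinity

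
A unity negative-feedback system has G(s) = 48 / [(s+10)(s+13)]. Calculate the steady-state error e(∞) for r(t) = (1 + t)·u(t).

infinity

The open loop has no poles at the origin → type 0 system. Treating each term separately:
  • 1: e_ss = 1/(1+K_p) with K_p=24/65 → 65/89.
  • t: a type-0 system cannot track it, e_ss → ∞.
The unbounded component dominates.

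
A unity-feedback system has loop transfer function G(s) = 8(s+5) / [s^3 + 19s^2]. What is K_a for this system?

The denominator has no term below 19s^2 — 2 poles at s=0, type 2.
K_a = lim_{s→0} s^2·G(s) = 8·5 / 19 = 40/19.

40/19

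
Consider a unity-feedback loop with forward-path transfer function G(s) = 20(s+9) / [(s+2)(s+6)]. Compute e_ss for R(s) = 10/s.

0.625

System type = 0 (no poles at s=0).
K_p = lim_{s→0} G(s) = 20·9 / (2·6) = 15.
e_ss = 10/(1 + K_p) = 10/16 = 0.625.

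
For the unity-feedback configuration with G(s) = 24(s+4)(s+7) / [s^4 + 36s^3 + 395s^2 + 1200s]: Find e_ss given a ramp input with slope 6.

75/7

The denominator has no term below 1200s — 1 pole at s=0, type 1.
K_v = lim_{s→0} s·G(s) = 24·4·7 / 1200 = 0.56.
e_ss = 6/K_v = 6/0.56 = 75/7.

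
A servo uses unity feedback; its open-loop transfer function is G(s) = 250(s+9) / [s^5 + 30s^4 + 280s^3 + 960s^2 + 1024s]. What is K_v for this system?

1125/512

The denominator has no term below 1024s — 1 pole at s=0, type 1.
K_v = lim_{s→0} s·G(s) = 250·9 / 1024 = 1125/512.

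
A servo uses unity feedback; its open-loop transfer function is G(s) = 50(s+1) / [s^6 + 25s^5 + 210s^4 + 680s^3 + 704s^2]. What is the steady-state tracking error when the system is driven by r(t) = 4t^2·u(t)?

112.64

The denominator has no term below 704s^2 — 2 poles at s=0, type 2.
K_a = lim_{s→0} s^2·G(s) = 50·1 / 704 = 25/352.
r(t) = 4t^2 gives R(s) = 8/s^3.
e_ss = 8/K_a = 8/(25/352) = 112.64.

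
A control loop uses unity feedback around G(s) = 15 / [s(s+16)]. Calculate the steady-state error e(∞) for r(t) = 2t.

32/15

G(s) has one factor of s in the denominator, so the system is type 1.
K_v = lim_{s→0} s·G(s) = 15 / (16) = 0.9375.
e_ss = 2/K_v = 2/0.9375 = 32/15.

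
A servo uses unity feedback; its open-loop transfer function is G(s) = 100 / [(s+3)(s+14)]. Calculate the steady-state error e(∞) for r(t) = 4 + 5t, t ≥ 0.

G(s) has no factors of s in the denominator, so the system is type 0. Treating each term separately:
  • 4: e_ss = 4/(1+K_p) with K_p=50/21 → 84/71.
  • 5t: a type-0 system cannot track it, e_ss → ∞.
The unbounded component dominates.

infinity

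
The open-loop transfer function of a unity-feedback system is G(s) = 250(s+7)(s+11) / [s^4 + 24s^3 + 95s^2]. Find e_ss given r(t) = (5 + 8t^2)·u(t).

152/1925

The denominator has no term below 95s^2 — 2 poles at s=0, type 2. Taking each input component in turn:
  • 5: tracked with zero error.
  • 8t^2: e_ss = 16/K_a with K_a=3850/19 → 152/1925.
Total e_ss = 152/1925.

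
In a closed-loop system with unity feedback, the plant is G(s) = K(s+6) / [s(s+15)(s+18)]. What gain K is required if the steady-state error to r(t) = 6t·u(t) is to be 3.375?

System type = 1 (one pole at s=0).
K_v = lim_{s→0} s·G(s) = K·6 / (15·18) = (1/45)·K.
e_ss = 6/K_v = 3.375 ⇒ K_v = 16/9 ⇒ K = (16/9)/(1/45) = 80.

80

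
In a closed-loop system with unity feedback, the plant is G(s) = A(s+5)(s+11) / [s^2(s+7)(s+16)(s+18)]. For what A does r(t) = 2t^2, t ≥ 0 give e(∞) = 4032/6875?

250

System type = 2 (two poles at s=0).
K_a = lim_{s→0} s^2·G(s) = A·5·11 / (7·16·18) = (55/2016)·A.
e_ss = 4/K_a = 4032/6875 ⇒ K_a = 6875/1008 ⇒ A = (6875/1008)/(55/2016) = 250.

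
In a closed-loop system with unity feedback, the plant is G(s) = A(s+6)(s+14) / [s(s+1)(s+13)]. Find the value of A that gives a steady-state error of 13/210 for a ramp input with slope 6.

G(s) has one factor of s in the denominator, so the system is type 1.
K_v = lim_{s→0} s·G(s) = A·6·14 / (1·13) = (84/13)·A.
e_ss = 6/K_v = 13/210 ⇒ K_v = 1260/13 ⇒ A = (1260/13)/(84/13) = 15.

15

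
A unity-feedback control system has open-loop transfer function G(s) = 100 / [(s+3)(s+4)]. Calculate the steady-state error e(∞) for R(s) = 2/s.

3/14

No free integrators in G(s): this is a type 0 system.
K_p = lim_{s→0} G(s) = 100 / (3·4) = 25/3.
e_ss = 2/(1 + K_p) = 2/(28/3) = 3/14.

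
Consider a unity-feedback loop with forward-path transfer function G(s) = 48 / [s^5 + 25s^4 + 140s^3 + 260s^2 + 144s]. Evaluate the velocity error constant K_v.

Factoring s from the denominator leaves a polynomial with constant term 144, so the system is type 1.
K_v = lim_{s→0} s·G(s) = 48 / 144 = 1/3.

1/3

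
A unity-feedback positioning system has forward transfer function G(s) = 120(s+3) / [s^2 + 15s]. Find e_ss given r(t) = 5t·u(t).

5/24

Lowest-order denominator term is 15s, so the open loop has 1 pole at the origin → type 1 system.
K_v = lim_{s→0} s·G(s) = 120·3 / 15 = 24.
e_ss = 5/K_v = 5/24.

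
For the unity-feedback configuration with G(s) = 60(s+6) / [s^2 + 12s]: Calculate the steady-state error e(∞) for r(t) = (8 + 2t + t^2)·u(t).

Factoring s from the denominator leaves a polynomial with constant term 12, so the system is type 1. Treating each term separately:
  • 8: tracked with zero error.
  • 2t: e_ss = 2/K_v with K_v=30 → 1/15.
  • t^2: a type-1 system cannot track it, e_ss → ∞.
The unbounded component dominates.

infinity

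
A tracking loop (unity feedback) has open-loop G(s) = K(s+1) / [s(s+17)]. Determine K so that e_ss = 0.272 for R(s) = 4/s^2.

250

G(s) has one factor of s in the denominator, so the system is type 1.
K_v = lim_{s→0} s·G(s) = K·1 / (17) = (1/17)·K.
e_ss = 4/K_v = 0.272 ⇒ K_v = 250/17 ⇒ K = (250/17)/(1/17) = 250.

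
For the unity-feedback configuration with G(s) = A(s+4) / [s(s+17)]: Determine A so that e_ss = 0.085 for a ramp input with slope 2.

100

One free integrator in G(s): this is a type 1 system.
K_v = lim_{s→0} s·G(s) = A·4 / (17) = (4/17)·A.
e_ss = 2/K_v = 0.085 ⇒ K_v = 400/17 ⇒ A = (400/17)/(4/17) = 100.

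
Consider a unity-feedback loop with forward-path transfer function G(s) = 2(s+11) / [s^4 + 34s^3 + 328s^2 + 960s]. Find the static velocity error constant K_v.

Factoring s from the denominator leaves a polynomial with constant term 960, so the system is type 1.
K_v = lim_{s→0} s·G(s) = 2·11 / 960 = 11/480.

11/480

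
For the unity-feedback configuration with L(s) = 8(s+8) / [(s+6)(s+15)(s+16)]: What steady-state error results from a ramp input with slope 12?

System type = 0 (no poles at s=0).
K_v = lim_{s→0} s·L(s) = 0; the steady-state error to this ramp input grows without bound.

infinity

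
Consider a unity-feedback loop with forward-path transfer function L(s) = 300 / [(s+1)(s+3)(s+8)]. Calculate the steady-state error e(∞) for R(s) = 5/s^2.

infinity

No free integrators in L(s): this is a type 0 system.
K_v = lim_{s→0} s·L(s) = 0; the steady-state error to this ramp input grows without bound.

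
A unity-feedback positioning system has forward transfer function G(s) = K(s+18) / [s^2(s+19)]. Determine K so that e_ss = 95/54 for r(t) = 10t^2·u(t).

Two free integrators in G(s): this is a type 2 system.
K_a = lim_{s→0} s^2·G(s) = K·18 / (19) = (18/19)·K.
e_ss = 20/K_a = 95/54 ⇒ K_a = 216/19 ⇒ K = (216/19)/(18/19) = 12.

12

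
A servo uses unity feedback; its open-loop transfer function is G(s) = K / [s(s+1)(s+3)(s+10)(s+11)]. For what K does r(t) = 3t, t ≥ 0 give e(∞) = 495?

System type = 1 (one pole at s=0).
K_v = lim_{s→0} s·G(s) = K / (1·3·10·11) = (1/330)·K.
e_ss = 3/K_v = 495 ⇒ K_v = 1/165 ⇒ K = (1/165)/(1/330) = 2.

2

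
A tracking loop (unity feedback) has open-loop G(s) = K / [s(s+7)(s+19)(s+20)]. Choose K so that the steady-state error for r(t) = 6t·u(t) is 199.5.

G(s) has one factor of s in the denominator, so the system is type 1.
K_v = lim_{s→0} s·G(s) = K / (7·19·20) = (1/2660)·K.
e_ss = 6/K_v = 199.5 ⇒ K_v = 4/133 ⇒ K = (4/133)/(1/2660) = 80.

80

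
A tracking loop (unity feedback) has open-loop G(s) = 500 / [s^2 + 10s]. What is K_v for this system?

Lowest-order denominator term is 10s, so the open loop has 1 pole at the origin → type 1 system.
K_v = lim_{s→0} s·G(s) = 500 / 10 = 50.

50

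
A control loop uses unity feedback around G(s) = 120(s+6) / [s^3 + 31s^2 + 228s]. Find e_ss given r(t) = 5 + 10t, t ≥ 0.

Factoring s from the denominator leaves a polynomial with constant term 228, so the system is type 1. By superposition:
  • 5: tracked with zero error.
  • 10t: e_ss = 10/K_v with K_v=60/19 → 19/6.
Total e_ss = 19/6.

19/6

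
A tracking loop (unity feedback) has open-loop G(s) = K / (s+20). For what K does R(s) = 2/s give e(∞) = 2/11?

No free integrators in G(s): this is a type 0 system.
K_p = lim_{s→0} G(s) = K / (20) = 0.05·K.
e_ss = 2/(1 + K_p) = 2/11 ⇒ 1 + 0.05·K = 11 ⇒ K = 200.

200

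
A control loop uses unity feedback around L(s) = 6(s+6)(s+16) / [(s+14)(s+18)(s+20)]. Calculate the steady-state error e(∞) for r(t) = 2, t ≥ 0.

70/39

The open loop has no poles at the origin → type 0 system.
K_p = lim_{s→0} L(s) = 6·6·16 / (14·18·20) = 4/35.
e_ss = 2/(1 + K_p) = 2/(39/35) = 70/39.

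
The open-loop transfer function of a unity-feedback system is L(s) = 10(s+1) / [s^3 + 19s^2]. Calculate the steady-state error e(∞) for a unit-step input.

The denominator has no term below 19s^2 — 2 poles at s=0, type 2.
K_p = ∞ for a type-2 system; e_ss to a step is zero.

0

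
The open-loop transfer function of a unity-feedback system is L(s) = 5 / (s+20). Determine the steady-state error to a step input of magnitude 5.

No free integrators in L(s): this is a type 0 system.
K_p = lim_{s→0} L(s) = 5 / (20) = 0.25.
e_ss = 5/(1 + K_p) = 5/1.25 = 4.

4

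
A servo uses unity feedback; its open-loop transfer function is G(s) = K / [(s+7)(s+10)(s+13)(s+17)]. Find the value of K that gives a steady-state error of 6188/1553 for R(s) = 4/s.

60

No free integrators in G(s): this is a type 0 system.
K_p = lim_{s→0} G(s) = K / (7·10·13·17) = (1/15470)·K.
e_ss = 4/(1 + K_p) = 6188/1553 ⇒ 1 + (1/15470)·K = 1553/1547 ⇒ K = 60.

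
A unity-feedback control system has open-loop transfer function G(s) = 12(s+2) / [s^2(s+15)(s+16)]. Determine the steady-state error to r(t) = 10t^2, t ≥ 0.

200

System type = 2 (two poles at s=0).
K_a = lim_{s→0} s^2·G(s) = 12·2 / (15·16) = 0.1.
r(t) = 10t^2 gives R(s) = 20/s^3.
e_ss = 20/K_a = 20/0.1 = 200.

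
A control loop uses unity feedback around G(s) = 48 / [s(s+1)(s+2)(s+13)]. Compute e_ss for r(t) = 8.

One free integrator in G(s): this is a type 1 system.
K_p = ∞ for a type-1 system; e_ss to a step is zero.

0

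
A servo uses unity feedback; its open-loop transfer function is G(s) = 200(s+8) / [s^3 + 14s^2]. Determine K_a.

800/7

Factoring s^2 from the denominator leaves a polynomial with constant term 14, so the system is type 2.
K_a = lim_{s→0} s^2·G(s) = 200·8 / 14 = 800/7.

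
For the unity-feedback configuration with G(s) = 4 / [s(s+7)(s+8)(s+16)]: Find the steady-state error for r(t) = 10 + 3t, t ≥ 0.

672

The open loop has one pole at the origin → type 1 system. By superposition:
  • 10: tracked with zero error.
  • 3t: e_ss = 3/K_v with K_v=1/224 → 672.
Total e_ss = 672.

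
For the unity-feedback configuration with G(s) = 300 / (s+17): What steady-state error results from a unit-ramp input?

No free integrators in G(s): this is a type 0 system.
K_v = lim_{s→0} s·G(s) = 0; the steady-state error to this ramp input grows without bound.

infinity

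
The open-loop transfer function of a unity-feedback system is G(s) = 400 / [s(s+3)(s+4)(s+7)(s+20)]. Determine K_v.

5/21

G(s) has one factor of s in the denominator, so the system is type 1.
K_v = lim_{s→0} s·G(s) = 400 / (3·4·7·20) = 5/21.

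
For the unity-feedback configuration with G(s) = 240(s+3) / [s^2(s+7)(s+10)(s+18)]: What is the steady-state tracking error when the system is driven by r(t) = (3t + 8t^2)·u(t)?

28

The open loop has two poles at the origin → type 2 system. Taking each input component in turn:
  • 3t: tracked with zero error.
  • 8t^2: e_ss = 16/K_a with K_a=4/7 → 28.
Total e_ss = 28.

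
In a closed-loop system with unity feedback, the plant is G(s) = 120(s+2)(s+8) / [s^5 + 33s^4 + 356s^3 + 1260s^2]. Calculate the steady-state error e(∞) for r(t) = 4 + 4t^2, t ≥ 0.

The denominator has no term below 1260s^2 — 2 poles at s=0, type 2. Treating each term separately:
  • 4: tracked with zero error.
  • 4t^2: e_ss = 8/K_a with K_a=32/21 → 5.25.
Total e_ss = 5.25.

5.25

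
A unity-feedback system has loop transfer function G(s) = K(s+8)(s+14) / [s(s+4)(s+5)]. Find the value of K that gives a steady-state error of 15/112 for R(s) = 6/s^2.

The open loop has one pole at the origin → type 1 system.
K_v = lim_{s→0} s·G(s) = K·8·14 / (4·5) = 5.6·K.
e_ss = 6/K_v = 15/112 ⇒ K_v = 44.8 ⇒ K = 44.8/5.6 = 8.

8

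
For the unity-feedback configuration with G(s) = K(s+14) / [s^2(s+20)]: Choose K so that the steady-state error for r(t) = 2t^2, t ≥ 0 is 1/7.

System type = 2 (two poles at s=0).
K_a = lim_{s→0} s^2·G(s) = K·14 / (20) = 0.7·K.
e_ss = 4/K_a = 1/7 ⇒ K_a = 28 ⇒ K = 28/0.7 = 40.

40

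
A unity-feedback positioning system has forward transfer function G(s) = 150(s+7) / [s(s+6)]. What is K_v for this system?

175

G(s) has one factor of s in the denominator, so the system is type 1.
K_v = lim_{s→0} s·G(s) = 150·7 / (6) = 175.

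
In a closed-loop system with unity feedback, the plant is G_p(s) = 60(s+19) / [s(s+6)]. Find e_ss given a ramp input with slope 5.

G_p(s) has one factor of s in the denominator, so the system is type 1.
K_v = lim_{s→0} s·G_p(s) = 60·19 / (6) = 190.
e_ss = 5/K_v = 5/190 = 1/38.

1/38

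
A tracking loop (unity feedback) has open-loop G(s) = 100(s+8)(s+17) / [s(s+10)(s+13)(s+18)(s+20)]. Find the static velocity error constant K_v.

34/117

System type = 1 (one pole at s=0).
K_v = lim_{s→0} s·G(s) = 100·8·17 / (10·13·18·20) = 34/117.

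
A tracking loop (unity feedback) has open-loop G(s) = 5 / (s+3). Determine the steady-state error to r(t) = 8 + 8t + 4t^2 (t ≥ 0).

System type = 0 (no poles at s=0). Taking each input component in turn:
  • 8: e_ss = 8/(1+K_p) with K_p=5/3 → 3.
  • 8t: a type-0 system cannot track it, e_ss → ∞.
  • 4t^2: a type-0 system cannot track it, e_ss → ∞.
The unbounded component dominates.

infinity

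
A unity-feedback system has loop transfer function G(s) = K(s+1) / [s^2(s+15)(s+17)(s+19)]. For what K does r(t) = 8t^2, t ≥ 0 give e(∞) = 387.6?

200

Two free integrators in G(s): this is a type 2 system.
K_a = lim_{s→0} s^2·G(s) = K·1 / (15·17·19) = (1/4845)·K.
e_ss = 16/K_a = 387.6 ⇒ K_a = 40/969 ⇒ K = (40/969)/(1/4845) = 200.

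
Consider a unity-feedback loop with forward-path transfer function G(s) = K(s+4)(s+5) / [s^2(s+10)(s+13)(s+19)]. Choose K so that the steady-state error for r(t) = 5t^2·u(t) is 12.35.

100

System type = 2 (two poles at s=0).
K_a = lim_{s→0} s^2·G(s) = K·4·5 / (10·13·19) = (2/247)·K.
e_ss = 10/K_a = 12.35 ⇒ K_a = 200/247 ⇒ K = (200/247)/(2/247) = 100.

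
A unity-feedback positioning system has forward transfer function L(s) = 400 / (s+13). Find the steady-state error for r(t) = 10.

130/413

No free integrators in L(s): this is a type 0 system.
K_p = lim_{s→0} L(s) = 400 / (13) = 400/13.
e_ss = 10/(1 + K_p) = 10/(413/13) = 130/413.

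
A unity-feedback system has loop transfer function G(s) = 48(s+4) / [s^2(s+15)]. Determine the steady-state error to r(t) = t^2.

System type = 2 (two poles at s=0).
K_a = lim_{s→0} s^2·G(s) = 48·4 / (15) = 12.8.
r(t) = t^2 gives R(s) = 2/s^3.
e_ss = 2/K_a = 2/12.8 = 5/32.

5/32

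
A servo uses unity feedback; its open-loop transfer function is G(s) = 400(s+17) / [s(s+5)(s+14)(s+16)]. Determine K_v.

85/14

One free integrator in G(s): this is a type 1 system.
K_v = lim_{s→0} s·G(s) = 400·17 / (5·14·16) = 85/14.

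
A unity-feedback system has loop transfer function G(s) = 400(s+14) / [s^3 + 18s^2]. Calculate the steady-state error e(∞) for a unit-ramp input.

0

The denominator has no term below 18s^2 — 2 poles at s=0, type 2.
A type-2 system has K_v = ∞, so it tracks a ramp input with zero steady-state error.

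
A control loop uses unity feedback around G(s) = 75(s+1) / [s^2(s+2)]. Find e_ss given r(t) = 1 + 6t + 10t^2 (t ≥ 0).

G(s) has two factors of s in the denominator, so the system is type 2. Taking each input component in turn:
  • 1: tracked with zero error.
  • 6t: tracked with zero error.
  • 10t^2: e_ss = 20/K_a with K_a=37.5 → 8/15.
Total e_ss = 8/15.

8/15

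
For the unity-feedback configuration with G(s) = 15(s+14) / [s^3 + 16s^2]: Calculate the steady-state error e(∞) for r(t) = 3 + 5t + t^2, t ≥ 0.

16/105

The denominator has no term below 16s^2 — 2 poles at s=0, type 2. Taking each input component in turn:
  • 3: tracked with zero error.
  • 5t: tracked with zero error.
  • t^2: e_ss = 2/K_a with K_a=13.125 → 16/105.
Total e_ss = 16/105.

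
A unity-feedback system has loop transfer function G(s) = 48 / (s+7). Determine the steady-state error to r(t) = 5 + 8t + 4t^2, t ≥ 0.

The open loop has no poles at the origin → type 0 system. Treating each term separately:
  • 5: e_ss = 5/(1+K_p) with K_p=48/7 → 7/11.
  • 8t: a type-0 system cannot track it, e_ss → ∞.
  • 4t^2: a type-0 system cannot track it, e_ss → ∞.
The unbounded component dominates.

infinity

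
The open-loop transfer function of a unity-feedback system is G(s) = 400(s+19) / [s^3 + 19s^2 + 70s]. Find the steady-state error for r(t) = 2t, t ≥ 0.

7/380

Factoring s from the denominator leaves a polynomial with constant term 70, so the system is type 1.
K_v = lim_{s→0} s·G(s) = 400·19 / 70 = 760/7.
e_ss = 2/K_v = 2/(760/7) = 7/380.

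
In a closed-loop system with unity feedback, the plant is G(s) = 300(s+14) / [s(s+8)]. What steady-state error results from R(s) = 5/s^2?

1/105

One free integrator in G(s): this is a type 1 system.
K_v = lim_{s→0} s·G(s) = 300·14 / (8) = 525.
e_ss = 5/K_v = 5/525 = 1/105.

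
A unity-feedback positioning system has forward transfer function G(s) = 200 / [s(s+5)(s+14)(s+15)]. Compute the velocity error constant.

System type = 1 (one pole at s=0).
K_v = lim_{s→0} s·G(s) = 200 / (5·14·15) = 4/21.

4/21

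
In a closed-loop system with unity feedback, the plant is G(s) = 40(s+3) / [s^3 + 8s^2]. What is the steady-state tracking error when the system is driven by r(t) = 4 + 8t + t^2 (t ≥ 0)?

2/15

The denominator has no term below 8s^2 — 2 poles at s=0, type 2. Treating each term separately:
  • 4: tracked with zero error.
  • 8t: tracked with zero error.
  • t^2: e_ss = 2/K_a with K_a=15 → 2/15.
Total e_ss = 2/15.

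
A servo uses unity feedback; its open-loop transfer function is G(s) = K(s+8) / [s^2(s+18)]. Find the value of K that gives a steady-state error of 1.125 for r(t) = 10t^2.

40

System type = 2 (two poles at s=0).
K_a = lim_{s→0} s^2·G(s) = K·8 / (18) = (4/9)·K.
e_ss = 20/K_a = 1.125 ⇒ K_a = 160/9 ⇒ K = (160/9)/(4/9) = 40.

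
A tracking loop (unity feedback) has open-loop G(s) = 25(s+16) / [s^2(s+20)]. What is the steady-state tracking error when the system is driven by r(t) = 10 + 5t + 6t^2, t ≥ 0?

Two free integrators in G(s): this is a type 2 system. Taking each input component in turn:
  • 10: tracked with zero error.
  • 5t: tracked with zero error.
  • 6t^2: e_ss = 12/K_a with K_a=20 → 0.6.
Total e_ss = 0.6.

0.6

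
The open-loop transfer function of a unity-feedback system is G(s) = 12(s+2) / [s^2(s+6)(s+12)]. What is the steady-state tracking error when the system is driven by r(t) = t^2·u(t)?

6

The open loop has two poles at the origin → type 2 system.
K_a = lim_{s→0} s^2·G(s) = 12·2 / (6·12) = 1/3.
r(t) = t^2 gives R(s) = 2/s^3.
e_ss = 2/K_a = 2/(1/3) = 6.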